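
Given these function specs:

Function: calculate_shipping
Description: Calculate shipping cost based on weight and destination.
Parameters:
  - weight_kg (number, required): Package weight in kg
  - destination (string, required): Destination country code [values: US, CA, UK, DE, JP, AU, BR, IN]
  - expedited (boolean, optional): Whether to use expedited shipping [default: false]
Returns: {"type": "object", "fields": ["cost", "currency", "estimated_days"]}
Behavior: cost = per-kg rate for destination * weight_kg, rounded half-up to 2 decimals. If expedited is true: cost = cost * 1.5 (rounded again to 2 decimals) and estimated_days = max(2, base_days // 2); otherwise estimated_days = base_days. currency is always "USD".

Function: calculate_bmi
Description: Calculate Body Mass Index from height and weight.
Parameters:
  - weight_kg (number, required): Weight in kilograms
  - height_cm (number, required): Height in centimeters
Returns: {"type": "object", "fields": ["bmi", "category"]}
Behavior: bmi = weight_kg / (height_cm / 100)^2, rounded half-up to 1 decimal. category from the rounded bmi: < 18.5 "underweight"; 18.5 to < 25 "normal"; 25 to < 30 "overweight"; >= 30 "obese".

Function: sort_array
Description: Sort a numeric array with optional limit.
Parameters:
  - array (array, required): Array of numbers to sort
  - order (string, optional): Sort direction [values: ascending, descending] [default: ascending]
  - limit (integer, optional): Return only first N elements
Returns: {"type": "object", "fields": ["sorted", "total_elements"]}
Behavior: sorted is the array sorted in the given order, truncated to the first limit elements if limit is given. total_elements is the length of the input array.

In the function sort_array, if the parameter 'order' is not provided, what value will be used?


The sort_array spec declares:
  - order (string, optional): Sort direction [values: ascending, descending] [default: ascending]
Default:
ascending


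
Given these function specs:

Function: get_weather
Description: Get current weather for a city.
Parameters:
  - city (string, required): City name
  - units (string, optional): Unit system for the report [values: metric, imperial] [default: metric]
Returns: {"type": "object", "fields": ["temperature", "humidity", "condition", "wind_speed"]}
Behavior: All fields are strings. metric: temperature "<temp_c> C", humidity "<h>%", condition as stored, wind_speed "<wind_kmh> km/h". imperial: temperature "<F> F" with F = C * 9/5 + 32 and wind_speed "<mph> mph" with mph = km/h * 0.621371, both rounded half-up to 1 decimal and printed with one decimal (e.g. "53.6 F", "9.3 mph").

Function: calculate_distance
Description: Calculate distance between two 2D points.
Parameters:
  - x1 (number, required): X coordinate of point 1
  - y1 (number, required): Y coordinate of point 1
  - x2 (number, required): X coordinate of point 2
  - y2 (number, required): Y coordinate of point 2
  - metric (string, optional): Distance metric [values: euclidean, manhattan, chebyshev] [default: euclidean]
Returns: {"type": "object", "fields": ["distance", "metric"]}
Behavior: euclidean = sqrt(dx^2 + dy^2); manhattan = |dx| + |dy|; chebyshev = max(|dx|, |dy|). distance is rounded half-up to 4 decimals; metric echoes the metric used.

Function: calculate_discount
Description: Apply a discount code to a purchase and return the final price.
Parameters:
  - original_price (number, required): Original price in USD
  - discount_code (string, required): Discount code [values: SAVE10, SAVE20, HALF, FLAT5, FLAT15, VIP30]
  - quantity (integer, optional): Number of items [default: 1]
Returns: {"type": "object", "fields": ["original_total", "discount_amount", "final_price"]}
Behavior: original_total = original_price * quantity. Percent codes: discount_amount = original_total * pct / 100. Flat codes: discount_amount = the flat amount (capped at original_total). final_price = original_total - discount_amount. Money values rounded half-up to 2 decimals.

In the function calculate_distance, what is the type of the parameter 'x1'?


The calculate_distance spec declares:
  - x1 (number, required): X coordinate of point 1
Type:
number


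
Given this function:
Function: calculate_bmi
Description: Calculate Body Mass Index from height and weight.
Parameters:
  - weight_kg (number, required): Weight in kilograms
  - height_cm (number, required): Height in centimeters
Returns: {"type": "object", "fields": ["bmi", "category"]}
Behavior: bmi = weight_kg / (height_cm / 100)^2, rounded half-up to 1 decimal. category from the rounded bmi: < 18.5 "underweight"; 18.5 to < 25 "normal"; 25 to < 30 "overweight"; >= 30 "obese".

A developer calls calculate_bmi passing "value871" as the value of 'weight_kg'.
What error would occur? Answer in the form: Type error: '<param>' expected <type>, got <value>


Spec: 'weight_kg' is declared as number; "value871" is a string.
Type error: 'weight_kg' expected number, got "value871"


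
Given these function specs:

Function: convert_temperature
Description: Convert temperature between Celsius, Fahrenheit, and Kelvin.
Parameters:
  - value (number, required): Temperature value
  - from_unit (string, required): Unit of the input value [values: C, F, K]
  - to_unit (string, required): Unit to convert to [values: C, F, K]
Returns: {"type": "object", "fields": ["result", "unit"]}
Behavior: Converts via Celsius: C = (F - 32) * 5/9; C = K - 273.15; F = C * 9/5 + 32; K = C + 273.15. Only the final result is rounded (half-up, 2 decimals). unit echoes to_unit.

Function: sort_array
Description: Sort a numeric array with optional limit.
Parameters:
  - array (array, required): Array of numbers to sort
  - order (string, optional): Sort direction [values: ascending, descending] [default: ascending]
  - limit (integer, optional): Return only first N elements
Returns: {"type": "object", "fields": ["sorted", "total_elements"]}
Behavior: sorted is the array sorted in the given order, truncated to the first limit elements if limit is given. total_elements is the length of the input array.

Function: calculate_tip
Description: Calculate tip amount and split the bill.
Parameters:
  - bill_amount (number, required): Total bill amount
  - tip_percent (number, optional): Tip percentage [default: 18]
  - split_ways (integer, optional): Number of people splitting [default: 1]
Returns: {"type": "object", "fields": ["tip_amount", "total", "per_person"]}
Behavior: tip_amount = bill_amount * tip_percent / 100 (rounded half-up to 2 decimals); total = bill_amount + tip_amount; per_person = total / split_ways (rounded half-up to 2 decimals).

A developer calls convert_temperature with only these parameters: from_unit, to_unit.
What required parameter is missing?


Required parameters: value, from_unit, to_unit
Provided: from_unit, to_unit
Missing: value
value


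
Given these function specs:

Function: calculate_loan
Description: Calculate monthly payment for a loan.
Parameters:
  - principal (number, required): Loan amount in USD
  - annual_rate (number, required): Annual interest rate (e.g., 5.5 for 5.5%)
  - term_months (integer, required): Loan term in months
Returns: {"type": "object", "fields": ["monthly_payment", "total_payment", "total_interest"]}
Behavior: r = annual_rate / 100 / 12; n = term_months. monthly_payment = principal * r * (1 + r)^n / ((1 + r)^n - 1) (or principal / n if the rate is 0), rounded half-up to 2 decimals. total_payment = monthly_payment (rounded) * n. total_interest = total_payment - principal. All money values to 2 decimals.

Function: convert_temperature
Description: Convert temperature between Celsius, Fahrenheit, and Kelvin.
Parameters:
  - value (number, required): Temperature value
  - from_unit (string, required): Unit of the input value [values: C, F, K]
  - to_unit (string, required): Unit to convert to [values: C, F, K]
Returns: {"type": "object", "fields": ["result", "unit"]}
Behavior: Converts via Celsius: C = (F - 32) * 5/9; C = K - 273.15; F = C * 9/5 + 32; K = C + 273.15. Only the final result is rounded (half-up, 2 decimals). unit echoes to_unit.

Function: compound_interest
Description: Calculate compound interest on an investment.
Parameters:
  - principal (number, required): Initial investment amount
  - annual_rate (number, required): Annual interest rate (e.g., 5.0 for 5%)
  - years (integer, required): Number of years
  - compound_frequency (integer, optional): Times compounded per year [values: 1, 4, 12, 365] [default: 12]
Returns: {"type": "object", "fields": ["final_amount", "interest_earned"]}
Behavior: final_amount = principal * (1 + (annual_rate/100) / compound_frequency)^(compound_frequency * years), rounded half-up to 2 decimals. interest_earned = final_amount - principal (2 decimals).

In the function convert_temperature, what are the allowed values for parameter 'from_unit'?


The convert_temperature spec declares:
  - from_unit (string, required): Unit of the input value [values: C, F, K]
Allowed values:
C, F, K


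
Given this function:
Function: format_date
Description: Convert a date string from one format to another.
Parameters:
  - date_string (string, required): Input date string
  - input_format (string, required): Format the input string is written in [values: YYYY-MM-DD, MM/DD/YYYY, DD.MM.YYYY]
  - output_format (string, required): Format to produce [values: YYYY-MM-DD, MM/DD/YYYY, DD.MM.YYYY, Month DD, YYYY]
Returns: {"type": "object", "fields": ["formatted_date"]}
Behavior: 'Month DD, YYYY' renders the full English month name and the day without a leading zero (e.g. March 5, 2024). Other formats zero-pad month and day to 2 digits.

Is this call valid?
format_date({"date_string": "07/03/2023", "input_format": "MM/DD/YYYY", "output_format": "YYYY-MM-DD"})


Checking all required parameters present and types match... All valid.
Valid


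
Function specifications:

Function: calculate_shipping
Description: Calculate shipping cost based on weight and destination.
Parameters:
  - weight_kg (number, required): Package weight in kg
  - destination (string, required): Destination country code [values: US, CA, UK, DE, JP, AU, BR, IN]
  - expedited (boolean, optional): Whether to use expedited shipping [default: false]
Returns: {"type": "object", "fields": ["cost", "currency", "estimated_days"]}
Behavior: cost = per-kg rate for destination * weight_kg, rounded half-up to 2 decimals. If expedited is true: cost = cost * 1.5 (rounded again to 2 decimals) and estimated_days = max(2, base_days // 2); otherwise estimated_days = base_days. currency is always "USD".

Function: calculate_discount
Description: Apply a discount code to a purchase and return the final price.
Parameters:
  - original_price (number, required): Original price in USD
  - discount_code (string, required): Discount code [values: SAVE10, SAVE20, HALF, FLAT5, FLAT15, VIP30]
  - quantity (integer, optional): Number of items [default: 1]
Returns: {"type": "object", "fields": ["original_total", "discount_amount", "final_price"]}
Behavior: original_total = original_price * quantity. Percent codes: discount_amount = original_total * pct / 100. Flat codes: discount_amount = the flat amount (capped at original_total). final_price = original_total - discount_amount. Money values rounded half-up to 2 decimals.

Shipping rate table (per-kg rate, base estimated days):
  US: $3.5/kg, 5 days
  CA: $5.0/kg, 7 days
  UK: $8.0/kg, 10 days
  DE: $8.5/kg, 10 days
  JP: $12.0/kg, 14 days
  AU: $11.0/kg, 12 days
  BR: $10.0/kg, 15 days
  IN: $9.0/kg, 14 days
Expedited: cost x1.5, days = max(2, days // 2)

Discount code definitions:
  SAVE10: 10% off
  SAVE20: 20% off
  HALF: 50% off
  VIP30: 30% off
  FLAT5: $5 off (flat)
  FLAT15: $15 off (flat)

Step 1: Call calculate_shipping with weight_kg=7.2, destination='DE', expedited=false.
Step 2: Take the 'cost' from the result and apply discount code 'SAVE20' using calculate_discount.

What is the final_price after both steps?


Step 1: calculate_shipping(weight_kg=7.2, destination=DE, expedited=false)
  Rate for DE: $8.5/kg, base 10 days
  cost = 8.5 * 7.2 = 61.2 -> 61.20
  expedited not set/false: estimated_days = 10
  -> cost = 61.20 USD
Step 2: calculate_discount(original_price=61.2, discount_code=SAVE20, quantity=1)
  original_total = 61.2 * 1 = 61.20
  SAVE20 = 20% off: discount_amount = 61.20 * 20/100 = 12.24 -> 12.24
  final_price = 61.20 - 12.24 = 48.96
  -> final_price = 48.96
$48.96


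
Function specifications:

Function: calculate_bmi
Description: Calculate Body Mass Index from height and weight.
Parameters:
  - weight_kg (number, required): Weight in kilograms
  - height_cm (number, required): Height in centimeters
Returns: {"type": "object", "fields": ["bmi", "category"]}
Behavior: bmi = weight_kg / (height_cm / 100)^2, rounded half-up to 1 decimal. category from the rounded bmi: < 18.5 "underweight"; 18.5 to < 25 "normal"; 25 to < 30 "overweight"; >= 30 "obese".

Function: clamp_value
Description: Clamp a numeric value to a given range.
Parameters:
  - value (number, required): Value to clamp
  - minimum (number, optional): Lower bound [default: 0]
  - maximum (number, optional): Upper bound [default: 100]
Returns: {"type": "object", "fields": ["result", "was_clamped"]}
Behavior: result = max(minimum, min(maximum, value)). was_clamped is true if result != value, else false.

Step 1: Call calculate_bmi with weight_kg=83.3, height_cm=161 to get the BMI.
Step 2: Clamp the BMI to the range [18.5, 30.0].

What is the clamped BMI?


Step 1: calculate_bmi(weight_kg=83.3, height_cm=161)
  height_m = 161 / 100 = 1.61
  bmi = 83.3 / 1.61^2 = 83.3 / 2.5921 = 32.136106 -> 32.1
  32.1 >= 30 -> obese
  -> bmi = 32.1
Step 2: clamp_value(value=32.1, minimum=18.5, maximum=30.0)
  result = max(18.5, min(30.0, 32.1)) = max(18.5, 30.0) = 30.0
  was_clamped = (30.0 != 32.1) = true
  -> result = 30.0
30.0


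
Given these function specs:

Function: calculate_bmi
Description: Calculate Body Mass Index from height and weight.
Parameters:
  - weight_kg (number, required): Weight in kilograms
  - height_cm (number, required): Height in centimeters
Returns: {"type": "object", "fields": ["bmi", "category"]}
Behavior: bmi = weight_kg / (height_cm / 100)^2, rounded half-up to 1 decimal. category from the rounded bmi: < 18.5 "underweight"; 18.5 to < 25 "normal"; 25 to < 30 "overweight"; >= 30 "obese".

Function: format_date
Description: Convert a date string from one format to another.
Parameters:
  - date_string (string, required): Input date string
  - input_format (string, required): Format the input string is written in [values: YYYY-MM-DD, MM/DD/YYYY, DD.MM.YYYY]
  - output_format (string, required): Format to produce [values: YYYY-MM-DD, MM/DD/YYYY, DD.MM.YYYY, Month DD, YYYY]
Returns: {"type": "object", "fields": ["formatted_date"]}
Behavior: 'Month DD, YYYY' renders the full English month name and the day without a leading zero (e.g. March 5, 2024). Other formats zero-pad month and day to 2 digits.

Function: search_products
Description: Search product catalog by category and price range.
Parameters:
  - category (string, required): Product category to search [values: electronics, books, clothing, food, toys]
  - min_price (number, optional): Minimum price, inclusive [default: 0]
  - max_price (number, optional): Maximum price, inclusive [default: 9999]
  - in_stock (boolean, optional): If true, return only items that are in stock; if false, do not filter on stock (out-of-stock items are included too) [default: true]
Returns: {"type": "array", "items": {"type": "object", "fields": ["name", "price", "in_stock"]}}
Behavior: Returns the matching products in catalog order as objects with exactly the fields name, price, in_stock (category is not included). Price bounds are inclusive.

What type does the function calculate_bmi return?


The calculate_bmi spec declares Returns: {"type": "object", "fields": ["bmi", "category"]}
Type:
object


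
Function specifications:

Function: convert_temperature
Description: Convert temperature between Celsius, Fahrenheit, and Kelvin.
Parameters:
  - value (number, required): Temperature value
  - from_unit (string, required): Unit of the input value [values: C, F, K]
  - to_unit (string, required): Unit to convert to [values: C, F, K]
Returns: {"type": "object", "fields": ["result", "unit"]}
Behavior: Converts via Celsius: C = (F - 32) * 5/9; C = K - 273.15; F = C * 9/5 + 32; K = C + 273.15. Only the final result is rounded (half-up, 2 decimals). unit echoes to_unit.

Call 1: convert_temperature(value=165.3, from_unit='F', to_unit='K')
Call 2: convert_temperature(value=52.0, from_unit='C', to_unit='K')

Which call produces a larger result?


Call 1:
  To C: (165.3 - 32) * 5/9 = 74.055556
  To K: 74.055556 + 273.15 = 347.205556
  Round to 2 decimals: 347.21
  -> 347.21 K
Call 2:
  Input already in C: 52
  To K: 52 + 273.15 = 325.15
  Round to 2 decimals: 325.15
  -> 325.15 K
Call 1 (347.21 K)


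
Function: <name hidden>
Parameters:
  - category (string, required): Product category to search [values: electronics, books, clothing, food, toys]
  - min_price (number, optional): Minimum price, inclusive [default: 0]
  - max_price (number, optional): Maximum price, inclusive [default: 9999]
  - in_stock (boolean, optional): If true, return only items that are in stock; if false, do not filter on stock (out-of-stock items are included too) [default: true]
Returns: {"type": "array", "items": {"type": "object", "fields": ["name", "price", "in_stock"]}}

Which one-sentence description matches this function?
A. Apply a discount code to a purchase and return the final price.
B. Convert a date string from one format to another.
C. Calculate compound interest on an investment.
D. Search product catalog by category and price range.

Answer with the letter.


Parameters category, min_price, max_price, in_stock and return "array" fit: Search product catalog by category and price range.
D


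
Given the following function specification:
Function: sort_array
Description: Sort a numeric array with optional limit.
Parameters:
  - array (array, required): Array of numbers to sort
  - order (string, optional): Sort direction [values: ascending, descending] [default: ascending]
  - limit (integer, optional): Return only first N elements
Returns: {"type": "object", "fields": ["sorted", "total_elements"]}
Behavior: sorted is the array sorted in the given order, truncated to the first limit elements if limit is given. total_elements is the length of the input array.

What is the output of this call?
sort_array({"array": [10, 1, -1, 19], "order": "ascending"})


sorted ascending: [-1, 1, 10, 19]
total_elements = len(input) = 4
Output:
{"sorted": [-1, 1, 10, 19], "total_elements": 4}


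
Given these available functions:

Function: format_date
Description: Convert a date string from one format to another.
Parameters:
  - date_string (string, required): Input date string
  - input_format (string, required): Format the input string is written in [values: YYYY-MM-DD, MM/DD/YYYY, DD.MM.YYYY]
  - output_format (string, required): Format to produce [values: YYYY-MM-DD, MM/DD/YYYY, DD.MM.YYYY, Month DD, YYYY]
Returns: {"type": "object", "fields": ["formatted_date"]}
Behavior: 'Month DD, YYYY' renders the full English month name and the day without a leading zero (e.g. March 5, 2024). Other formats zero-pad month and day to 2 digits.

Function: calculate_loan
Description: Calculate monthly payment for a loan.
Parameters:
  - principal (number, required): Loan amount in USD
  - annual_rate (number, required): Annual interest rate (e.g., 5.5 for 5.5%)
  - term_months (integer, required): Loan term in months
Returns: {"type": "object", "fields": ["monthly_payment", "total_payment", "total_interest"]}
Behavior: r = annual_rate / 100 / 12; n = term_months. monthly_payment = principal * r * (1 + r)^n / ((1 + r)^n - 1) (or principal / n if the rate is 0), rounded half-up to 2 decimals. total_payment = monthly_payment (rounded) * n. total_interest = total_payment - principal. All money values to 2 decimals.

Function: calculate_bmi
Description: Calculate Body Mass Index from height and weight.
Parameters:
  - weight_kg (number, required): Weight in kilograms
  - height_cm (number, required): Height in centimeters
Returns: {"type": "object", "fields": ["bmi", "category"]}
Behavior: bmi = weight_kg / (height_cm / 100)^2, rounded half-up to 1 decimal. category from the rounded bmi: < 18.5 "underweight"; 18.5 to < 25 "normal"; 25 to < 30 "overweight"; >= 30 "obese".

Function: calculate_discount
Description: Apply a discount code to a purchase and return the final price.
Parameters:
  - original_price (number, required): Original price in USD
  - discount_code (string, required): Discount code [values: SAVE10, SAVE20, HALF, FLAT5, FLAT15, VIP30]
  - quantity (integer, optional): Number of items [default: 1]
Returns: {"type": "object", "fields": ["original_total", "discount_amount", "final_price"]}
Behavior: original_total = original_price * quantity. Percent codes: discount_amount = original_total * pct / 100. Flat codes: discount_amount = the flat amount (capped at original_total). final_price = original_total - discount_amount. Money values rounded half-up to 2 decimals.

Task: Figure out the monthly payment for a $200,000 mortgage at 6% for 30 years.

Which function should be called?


The task needs a function whose description is: Calculate monthly payment for a loan.
calculate_loan


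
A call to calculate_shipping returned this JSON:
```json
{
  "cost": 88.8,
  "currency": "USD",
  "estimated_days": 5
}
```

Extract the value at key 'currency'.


USD


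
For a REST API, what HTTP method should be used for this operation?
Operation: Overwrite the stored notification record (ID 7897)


GET = read, POST = create, PUT = update/replace, DELETE = remove
This operation is an update/replace.
PUT


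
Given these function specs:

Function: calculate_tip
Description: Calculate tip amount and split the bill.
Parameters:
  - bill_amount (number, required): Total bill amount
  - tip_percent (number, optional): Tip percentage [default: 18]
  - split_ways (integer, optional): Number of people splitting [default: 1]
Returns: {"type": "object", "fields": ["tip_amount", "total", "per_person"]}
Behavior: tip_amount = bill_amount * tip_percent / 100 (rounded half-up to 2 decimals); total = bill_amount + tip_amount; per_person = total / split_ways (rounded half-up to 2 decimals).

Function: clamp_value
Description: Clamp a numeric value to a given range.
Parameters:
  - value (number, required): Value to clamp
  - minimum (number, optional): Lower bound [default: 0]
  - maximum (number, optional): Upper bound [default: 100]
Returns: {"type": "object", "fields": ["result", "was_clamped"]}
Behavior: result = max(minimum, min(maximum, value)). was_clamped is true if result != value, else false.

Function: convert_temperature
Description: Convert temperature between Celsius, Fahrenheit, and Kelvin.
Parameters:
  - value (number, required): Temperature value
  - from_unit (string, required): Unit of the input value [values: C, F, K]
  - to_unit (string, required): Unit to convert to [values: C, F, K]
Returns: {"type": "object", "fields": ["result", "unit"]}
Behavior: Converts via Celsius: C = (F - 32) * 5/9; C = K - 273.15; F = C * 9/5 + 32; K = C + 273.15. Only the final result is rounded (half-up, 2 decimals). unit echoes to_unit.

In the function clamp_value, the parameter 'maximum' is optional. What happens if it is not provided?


The clamp_value spec declares:
  - maximum (number, optional): Upper bound [default: 100]
It defaults to 100


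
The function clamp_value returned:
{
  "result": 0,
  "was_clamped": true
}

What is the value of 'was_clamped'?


true


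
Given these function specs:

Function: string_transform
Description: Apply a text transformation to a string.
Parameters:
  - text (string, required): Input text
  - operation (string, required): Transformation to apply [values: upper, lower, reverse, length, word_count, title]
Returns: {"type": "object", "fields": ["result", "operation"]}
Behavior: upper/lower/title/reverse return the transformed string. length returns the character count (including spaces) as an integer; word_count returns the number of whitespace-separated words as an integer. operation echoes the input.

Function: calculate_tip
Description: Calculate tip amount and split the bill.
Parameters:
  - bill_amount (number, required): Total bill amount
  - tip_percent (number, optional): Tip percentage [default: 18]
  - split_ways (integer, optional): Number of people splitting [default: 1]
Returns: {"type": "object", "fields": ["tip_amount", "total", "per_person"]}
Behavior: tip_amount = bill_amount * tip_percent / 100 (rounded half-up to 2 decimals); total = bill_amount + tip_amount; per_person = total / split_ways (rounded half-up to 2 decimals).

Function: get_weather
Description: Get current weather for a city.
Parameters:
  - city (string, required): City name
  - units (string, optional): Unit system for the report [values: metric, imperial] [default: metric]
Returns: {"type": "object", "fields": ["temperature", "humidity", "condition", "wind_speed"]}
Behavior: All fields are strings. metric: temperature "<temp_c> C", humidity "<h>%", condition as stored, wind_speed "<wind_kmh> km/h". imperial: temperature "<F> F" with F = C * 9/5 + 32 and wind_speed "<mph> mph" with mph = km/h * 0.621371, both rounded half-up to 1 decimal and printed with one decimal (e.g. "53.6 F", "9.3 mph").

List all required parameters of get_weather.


Parameters of get_weather and their required/optional flag:
  city: required
  units: optional
city


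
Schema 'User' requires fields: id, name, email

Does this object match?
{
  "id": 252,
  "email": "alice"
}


Checking required fields...
Missing: name
Invalid - missing required field 'name'


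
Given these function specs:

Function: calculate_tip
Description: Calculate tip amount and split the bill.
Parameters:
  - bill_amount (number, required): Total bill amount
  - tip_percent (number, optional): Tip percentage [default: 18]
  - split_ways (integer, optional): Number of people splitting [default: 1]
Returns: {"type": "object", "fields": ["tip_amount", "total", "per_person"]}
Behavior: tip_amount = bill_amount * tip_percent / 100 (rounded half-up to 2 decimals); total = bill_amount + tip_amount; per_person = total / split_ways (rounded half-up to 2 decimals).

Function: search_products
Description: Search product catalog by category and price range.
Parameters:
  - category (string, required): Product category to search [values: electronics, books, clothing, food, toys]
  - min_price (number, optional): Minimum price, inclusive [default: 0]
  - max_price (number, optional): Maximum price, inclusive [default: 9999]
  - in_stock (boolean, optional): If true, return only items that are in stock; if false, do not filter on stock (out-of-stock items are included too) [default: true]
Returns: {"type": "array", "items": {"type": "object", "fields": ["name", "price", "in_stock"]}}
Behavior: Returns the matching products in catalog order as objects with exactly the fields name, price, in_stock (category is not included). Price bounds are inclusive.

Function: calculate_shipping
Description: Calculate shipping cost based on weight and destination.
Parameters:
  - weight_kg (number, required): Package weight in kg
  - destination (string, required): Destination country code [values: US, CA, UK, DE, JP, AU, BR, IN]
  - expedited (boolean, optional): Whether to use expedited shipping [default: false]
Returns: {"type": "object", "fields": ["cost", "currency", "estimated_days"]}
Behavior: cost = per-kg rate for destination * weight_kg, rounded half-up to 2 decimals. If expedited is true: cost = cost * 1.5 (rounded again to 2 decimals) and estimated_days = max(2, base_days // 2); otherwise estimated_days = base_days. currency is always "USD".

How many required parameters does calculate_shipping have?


Parameters of calculate_shipping: weight_kg (required), destination (required), expedited (optional)
Required count:
2


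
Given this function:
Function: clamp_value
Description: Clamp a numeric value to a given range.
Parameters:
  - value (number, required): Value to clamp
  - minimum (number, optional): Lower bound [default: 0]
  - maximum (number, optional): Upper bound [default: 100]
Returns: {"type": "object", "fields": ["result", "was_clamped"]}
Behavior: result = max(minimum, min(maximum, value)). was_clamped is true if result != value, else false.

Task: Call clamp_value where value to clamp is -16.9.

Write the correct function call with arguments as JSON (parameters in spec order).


Mapping each described value to its parameter name:
  'Value to clamp' -> value = -16.9
clamp_value({"value": -16.9})


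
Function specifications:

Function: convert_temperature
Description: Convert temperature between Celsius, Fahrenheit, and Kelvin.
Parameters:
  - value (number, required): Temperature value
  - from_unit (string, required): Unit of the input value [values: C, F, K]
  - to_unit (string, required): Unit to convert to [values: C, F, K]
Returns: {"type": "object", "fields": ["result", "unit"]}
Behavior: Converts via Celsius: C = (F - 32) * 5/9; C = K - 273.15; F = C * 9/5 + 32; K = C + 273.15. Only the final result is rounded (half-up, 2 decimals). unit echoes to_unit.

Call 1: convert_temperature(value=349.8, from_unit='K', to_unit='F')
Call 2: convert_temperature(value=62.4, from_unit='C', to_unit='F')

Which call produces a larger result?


Call 1:
  To C: 349.8 - 273.15 = 76.65
  To F: 76.65 * 9/5 + 32 = 169.97
  Round to 2 decimals: 169.97
  -> 169.97 F
Call 2:
  Input already in C: 62.4
  To F: 62.4 * 9/5 + 32 = 144.32
  Round to 2 decimals: 144.32
  -> 144.32 F
Call 1 (169.97 F)


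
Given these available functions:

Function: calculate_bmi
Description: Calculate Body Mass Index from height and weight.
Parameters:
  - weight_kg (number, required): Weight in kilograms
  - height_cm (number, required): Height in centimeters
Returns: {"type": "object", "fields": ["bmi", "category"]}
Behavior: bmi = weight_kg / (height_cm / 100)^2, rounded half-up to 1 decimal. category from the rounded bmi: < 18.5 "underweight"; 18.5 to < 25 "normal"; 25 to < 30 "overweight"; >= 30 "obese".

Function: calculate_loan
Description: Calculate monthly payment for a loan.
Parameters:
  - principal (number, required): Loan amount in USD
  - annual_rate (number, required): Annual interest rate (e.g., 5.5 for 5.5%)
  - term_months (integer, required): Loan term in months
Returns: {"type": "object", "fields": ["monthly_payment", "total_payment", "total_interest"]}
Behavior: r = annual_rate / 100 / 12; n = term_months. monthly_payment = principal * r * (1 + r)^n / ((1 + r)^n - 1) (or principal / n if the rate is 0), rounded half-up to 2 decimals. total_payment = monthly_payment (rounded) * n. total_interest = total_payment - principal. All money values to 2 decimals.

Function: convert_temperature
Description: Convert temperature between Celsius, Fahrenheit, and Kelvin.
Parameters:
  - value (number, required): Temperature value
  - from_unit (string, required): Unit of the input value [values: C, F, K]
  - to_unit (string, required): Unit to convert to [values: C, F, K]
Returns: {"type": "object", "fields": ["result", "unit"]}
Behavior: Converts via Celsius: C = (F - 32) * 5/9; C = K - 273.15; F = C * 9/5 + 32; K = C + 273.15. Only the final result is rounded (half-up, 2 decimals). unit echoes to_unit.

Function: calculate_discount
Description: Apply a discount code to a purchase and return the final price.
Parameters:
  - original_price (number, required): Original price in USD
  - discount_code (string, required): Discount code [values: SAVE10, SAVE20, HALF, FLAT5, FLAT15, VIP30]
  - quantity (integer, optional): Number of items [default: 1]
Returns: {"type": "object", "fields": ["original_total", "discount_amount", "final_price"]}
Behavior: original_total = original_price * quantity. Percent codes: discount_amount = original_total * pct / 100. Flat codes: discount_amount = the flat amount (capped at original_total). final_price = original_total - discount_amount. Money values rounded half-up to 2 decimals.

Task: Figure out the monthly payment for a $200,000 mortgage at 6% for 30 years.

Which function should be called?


The task needs a function whose description is: Calculate monthly payment for a loan.
calculate_loan


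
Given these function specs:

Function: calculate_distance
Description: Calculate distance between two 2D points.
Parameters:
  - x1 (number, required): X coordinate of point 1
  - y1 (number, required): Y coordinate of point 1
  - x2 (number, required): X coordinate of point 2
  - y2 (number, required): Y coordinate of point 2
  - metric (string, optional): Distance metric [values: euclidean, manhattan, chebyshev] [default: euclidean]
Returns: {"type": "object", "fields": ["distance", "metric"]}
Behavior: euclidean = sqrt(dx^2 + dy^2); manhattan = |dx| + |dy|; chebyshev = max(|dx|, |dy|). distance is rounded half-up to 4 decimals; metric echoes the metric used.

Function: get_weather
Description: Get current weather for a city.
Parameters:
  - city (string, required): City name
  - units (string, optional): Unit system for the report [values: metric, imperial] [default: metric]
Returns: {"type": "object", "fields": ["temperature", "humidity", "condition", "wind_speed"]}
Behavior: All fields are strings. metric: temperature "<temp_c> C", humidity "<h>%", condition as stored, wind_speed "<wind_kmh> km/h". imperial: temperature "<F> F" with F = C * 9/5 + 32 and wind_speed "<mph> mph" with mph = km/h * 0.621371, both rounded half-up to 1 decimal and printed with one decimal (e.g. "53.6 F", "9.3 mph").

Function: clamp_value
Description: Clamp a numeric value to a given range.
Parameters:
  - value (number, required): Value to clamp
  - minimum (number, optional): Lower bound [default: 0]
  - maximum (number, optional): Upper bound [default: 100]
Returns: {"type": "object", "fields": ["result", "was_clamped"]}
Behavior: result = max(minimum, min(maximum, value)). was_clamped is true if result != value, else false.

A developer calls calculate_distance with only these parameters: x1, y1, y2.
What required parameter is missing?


Required parameters: x1, y1, x2, y2
Provided: x1, y1, y2
Missing: x2
x2


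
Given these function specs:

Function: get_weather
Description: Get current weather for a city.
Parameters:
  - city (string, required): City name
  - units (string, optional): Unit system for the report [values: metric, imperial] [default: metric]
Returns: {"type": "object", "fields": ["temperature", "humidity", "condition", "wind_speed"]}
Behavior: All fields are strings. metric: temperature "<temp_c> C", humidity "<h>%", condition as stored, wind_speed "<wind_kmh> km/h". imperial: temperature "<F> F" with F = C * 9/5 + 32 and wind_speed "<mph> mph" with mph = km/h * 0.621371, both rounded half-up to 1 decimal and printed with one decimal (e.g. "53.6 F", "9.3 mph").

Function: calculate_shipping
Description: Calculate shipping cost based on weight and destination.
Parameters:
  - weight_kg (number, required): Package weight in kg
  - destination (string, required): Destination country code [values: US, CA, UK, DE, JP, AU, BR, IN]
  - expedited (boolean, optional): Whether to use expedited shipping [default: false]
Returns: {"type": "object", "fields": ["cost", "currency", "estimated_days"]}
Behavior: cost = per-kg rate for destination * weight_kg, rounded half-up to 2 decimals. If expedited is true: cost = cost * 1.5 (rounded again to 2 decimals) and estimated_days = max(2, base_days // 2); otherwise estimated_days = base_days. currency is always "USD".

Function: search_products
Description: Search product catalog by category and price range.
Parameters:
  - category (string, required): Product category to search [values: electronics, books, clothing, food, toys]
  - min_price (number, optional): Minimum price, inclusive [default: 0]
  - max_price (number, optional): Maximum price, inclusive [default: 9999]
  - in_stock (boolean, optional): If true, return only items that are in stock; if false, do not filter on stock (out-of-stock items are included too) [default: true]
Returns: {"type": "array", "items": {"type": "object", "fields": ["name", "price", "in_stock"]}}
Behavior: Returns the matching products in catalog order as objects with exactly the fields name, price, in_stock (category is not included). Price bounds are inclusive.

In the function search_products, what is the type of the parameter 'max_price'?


The search_products spec declares:
  - max_price (number, optional): Maximum price, inclusive [default: 9999]
Type:
number


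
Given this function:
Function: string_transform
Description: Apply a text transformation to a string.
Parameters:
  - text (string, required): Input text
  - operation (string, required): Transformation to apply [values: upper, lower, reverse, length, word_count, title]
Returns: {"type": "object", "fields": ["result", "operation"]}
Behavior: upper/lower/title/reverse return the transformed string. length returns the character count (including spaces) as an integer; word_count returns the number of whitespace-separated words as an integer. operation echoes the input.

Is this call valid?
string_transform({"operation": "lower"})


Checking required parameters...
Missing required parameter: text
Invalid - missing required parameter 'text'


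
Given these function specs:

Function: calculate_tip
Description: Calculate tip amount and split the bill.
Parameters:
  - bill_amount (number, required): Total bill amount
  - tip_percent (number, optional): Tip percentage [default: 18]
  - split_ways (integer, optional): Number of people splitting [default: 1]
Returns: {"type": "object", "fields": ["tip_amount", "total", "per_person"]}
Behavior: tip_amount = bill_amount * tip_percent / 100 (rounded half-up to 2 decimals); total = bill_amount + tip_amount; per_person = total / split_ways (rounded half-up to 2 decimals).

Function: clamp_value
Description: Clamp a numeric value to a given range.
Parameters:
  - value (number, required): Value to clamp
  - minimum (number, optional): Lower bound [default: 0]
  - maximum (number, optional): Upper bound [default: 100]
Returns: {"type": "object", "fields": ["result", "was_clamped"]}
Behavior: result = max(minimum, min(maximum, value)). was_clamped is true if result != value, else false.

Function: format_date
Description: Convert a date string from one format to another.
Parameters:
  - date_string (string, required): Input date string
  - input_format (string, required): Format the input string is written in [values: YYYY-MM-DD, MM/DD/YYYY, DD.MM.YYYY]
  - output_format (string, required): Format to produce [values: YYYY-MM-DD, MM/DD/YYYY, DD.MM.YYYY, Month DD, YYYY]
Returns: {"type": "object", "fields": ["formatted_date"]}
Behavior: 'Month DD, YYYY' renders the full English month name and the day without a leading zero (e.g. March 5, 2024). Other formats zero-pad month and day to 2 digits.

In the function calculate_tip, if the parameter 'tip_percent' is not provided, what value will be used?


The calculate_tip spec declares:
  - tip_percent (number, optional): Tip percentage [default: 18]
Default:
18


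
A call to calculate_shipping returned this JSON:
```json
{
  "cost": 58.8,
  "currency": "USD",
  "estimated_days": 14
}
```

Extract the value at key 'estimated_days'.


14


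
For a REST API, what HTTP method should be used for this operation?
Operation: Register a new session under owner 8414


GET = read, POST = create, PUT = update/replace, DELETE = remove
This operation is a create.
POST


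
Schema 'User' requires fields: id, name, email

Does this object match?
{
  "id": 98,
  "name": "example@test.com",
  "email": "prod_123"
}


Checking required fields... All present.
Valid - all required fields present


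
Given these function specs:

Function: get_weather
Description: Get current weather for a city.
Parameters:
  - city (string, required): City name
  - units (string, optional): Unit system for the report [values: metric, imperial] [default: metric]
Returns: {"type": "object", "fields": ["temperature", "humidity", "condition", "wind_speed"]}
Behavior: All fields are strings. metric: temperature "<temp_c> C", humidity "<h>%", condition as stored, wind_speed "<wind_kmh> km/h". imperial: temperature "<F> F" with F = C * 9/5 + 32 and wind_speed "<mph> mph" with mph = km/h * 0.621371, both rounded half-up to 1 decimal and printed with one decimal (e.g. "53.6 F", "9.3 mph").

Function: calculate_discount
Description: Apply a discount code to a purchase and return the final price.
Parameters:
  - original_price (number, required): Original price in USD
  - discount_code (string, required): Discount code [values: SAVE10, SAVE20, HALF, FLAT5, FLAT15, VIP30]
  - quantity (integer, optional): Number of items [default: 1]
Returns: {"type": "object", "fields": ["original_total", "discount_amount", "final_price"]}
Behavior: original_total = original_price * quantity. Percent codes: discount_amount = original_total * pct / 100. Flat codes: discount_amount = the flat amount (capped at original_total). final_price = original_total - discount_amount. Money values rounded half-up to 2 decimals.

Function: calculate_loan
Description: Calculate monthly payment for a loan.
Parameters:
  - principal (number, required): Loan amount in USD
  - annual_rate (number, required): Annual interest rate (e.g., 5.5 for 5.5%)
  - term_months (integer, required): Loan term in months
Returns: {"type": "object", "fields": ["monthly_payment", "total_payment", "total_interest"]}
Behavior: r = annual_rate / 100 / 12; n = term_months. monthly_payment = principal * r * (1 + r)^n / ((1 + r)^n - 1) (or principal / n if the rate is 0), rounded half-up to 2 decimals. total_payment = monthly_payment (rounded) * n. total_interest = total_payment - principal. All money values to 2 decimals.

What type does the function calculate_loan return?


The calculate_loan spec declares Returns: {"type": "object", "fields": ["monthly_payment", "total_payment", "total_interest"]}
Type:
object
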